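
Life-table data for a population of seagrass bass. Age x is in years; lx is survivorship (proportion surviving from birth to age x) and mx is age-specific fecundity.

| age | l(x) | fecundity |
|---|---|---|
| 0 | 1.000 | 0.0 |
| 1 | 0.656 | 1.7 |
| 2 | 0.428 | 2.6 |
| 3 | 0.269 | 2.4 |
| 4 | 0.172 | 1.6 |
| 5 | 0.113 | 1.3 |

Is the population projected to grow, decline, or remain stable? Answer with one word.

R0 = Σ lx·mx = 0 + 1.1152 + 1.1128 + 0.6456 + 0.2752 + 0.1469 = 3.2957
R0 > 1, so the population is growing.

growing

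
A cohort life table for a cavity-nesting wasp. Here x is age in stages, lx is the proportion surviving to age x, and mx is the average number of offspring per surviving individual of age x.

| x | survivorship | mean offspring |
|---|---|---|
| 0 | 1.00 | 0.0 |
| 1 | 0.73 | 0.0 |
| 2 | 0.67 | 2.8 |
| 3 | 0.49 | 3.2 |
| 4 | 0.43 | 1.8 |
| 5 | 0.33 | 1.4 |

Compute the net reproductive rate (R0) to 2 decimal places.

4.68

lx·mx by age: 0, 0, 1.876, 1.568, 0.774, 0.462
R0 = Σ lx·mx = 4.68 → 4.68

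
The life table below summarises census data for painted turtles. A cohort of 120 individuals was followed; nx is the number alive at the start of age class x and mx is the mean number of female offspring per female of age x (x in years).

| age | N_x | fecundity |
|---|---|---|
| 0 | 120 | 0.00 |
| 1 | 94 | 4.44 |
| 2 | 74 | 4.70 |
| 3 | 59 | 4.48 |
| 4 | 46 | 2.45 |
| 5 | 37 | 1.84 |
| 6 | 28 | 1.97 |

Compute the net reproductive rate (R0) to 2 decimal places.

10.55

lx = nx/n0 = nx/120: 1, 0.78333…, 0.61667…, 0.49167…, 0.38333…, 0.30833…, 0.23333…
lx·mx by age: 0, 3.478…, 2.898333…, 2.202667…, 0.939167…, 0.567333…, 0.459667…
R0 = Σ lx·mx = 10.545167… → 10.55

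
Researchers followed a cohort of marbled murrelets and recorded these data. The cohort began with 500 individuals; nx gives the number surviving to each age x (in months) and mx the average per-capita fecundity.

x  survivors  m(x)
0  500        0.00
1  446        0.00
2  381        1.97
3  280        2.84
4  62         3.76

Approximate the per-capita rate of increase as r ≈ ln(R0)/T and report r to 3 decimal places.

0.468

lx = nx/n0 = nx/500: 1, 0.892, 0.762, 0.56, 0.124
R0 = Σ lx·mx = 0 + 0 + 1.50114 + 1.5904 + 0.46624 = 3.55778
Σ x·lx·mx = 9.63844; T = 9.63844/3.55778 = 2.70912…
r ≈ ln(R0)/T = ln(3.55778)/2.70912… = 0.46847… → 0.468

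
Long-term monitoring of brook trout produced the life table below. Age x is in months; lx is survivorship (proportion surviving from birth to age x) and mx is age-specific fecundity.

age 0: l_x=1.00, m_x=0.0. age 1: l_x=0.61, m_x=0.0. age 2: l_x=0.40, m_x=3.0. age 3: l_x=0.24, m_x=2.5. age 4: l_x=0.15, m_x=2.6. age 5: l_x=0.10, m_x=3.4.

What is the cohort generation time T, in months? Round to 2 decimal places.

lx·mx: 0, 0, 1.2, 0.6, 0.39, 0.34 → R0 = 2.53
x·lx·mx: 0, 0, 2.4, 1.8, 1.56, 1.7 → Σ = 7.46
T = 7.46 / 2.53 = 2.948617… → 2.95

2.95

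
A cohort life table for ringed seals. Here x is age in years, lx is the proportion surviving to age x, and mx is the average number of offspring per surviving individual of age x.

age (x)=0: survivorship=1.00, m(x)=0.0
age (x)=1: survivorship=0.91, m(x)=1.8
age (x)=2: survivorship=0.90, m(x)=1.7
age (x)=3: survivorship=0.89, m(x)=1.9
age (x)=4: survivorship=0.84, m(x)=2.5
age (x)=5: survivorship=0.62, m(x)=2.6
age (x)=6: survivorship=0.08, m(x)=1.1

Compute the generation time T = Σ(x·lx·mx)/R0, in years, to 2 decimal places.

lx·mx: 0, 1.638, 1.53, 1.691, 2.1, 1.612, 0.088 → R0 = 8.659
x·lx·mx: 0, 1.638, 3.06, 5.073, 8.4, 8.06, 0.528 → Σ = 26.759
T = 26.759 / 8.659 = 3.090311… → 3.09

3.09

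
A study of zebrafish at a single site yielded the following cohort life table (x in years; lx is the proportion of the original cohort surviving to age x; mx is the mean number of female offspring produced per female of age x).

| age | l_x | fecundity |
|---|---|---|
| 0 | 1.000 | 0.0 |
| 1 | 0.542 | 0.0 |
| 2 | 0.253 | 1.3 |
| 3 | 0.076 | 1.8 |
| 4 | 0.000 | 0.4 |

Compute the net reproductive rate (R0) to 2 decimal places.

lx·mx by age: 0, 0, 0.3289, 0.1368, 0
R0 = Σ lx·mx = 0.4657 → 0.47

0.47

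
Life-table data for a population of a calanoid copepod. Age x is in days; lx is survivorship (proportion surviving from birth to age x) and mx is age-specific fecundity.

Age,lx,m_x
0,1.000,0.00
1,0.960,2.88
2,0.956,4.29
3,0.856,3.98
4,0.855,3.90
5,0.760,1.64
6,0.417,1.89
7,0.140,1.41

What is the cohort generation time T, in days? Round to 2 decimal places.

2.96

lx·mx: 0, 2.7648, 4.10124, 3.40688, 3.3345, 1.2464, 0.78813, 0.1974 → R0 = 15.83935
x·lx·mx: 0, 2.7648, 8.20248, 10.22064, 13.338, 6.232, 4.72878, 1.3818 → Σ = 46.8685
T = 46.8685 / 15.83935 = 2.958991… → 2.96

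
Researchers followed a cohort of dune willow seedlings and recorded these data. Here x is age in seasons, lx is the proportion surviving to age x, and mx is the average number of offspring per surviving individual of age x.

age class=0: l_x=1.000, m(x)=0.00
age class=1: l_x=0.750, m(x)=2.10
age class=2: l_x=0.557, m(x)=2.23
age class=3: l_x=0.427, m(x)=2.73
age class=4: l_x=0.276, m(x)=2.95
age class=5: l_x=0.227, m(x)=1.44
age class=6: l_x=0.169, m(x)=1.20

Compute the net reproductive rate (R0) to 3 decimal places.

lx·mx by age: 0, 1.575, 1.24211, 1.16571, 0.8142, 0.32688, 0.2028
R0 = Σ lx·mx = 5.3267 → 5.327

5.327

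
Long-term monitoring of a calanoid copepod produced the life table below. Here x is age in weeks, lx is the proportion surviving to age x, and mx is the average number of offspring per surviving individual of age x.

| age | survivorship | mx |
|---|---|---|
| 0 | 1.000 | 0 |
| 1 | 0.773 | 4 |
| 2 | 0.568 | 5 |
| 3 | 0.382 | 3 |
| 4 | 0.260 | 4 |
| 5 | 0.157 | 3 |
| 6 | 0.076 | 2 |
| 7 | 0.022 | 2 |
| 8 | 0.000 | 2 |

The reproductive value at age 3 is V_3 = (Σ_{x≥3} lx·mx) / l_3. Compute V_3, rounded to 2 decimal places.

7.47

lx·mx for x ≥ 3: 1.146, 1.04, 0.471, 0.152, 0.044, 0 → sum = 2.853
V_3 = 2.853 / l_3 = 2.853 / 0.382 = 7.468586… → 7.47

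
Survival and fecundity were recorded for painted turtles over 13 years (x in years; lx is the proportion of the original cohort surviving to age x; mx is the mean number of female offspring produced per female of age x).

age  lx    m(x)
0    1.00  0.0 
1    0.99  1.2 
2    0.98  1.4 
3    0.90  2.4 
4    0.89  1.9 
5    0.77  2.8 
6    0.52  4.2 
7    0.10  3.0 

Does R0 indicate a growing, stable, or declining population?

R0 = Σ lx·mx = 0 + 1.188 + 1.372 + 2.16 + 1.691 + 2.156 + 2.184 + 0.3 = 11.051
R0 > 1, so the population is growing.

growing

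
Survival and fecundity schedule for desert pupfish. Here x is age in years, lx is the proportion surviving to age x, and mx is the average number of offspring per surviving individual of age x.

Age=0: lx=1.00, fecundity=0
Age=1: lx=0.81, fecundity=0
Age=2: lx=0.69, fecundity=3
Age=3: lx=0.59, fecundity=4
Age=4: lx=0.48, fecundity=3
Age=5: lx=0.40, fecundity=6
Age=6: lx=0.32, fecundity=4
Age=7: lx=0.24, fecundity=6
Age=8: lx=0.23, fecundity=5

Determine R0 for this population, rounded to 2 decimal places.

12.14

lx·mx by age: 0, 0, 2.07, 2.36, 1.44, 2.4, 1.28, 1.44, 1.15
R0 = Σ lx·mx = 12.14 → 12.14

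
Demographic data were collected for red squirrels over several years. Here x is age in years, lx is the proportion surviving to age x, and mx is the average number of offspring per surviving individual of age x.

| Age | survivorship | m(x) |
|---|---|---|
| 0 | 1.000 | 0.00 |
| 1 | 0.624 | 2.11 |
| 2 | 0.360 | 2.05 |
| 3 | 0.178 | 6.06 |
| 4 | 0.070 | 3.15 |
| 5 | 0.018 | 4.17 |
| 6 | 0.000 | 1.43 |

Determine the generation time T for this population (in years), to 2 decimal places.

2.12

lx·mx: 0, 1.31664, 0.738, 1.07868, 0.2205, 0.07506, 0 → R0 = 3.42888
x·lx·mx: 0, 1.31664, 1.476, 3.23604, 0.882, 0.3753, 0 → Σ = 7.28598
T = 7.28598 / 3.42888 = 2.124886… → 2.12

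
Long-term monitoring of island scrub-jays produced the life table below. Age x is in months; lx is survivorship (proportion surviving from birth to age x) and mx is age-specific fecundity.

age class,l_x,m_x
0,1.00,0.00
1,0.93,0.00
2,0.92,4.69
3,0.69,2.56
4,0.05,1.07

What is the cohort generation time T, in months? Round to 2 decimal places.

lx·mx: 0, 0, 4.3148, 1.7664, 0.0535 → R0 = 6.1347
x·lx·mx: 0, 0, 8.6296, 5.2992, 0.214 → Σ = 14.1428
T = 14.1428 / 6.1347 = 2.305378… → 2.31

2.31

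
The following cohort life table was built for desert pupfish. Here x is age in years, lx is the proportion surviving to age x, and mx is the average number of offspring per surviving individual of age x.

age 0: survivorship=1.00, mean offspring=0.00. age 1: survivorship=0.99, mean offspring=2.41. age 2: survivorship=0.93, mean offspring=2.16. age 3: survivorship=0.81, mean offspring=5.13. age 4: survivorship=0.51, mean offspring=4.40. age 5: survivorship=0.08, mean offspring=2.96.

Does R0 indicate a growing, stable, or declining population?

R0 = Σ lx·mx = 0 + 2.3859 + 2.0088 + 4.1553 + 2.244 + 0.2368 = 11.0308
R0 > 1, so the population is growing.

growing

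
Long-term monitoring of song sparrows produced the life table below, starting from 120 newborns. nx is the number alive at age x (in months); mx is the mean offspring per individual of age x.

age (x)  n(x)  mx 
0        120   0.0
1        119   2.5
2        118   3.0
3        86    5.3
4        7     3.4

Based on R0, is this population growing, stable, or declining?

growing

lx = nx/n0 = nx/120: 1, 0.99167…, 0.98333…, 0.71667…, 0.05833…
R0 = Σ lx·mx = 0 + 2.479167… + 2.95… + 3.798333… + 0.198333… = 9.425833…
R0 > 1, so the population is growing.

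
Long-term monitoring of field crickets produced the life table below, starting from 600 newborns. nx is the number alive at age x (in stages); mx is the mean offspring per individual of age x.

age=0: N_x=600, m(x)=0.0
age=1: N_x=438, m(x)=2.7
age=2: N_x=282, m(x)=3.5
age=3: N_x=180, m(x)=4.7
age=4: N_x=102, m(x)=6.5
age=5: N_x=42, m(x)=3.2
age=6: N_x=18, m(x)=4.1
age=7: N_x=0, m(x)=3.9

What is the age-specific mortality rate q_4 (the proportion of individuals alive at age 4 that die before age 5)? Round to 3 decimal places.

lx = nx/n0 = nx/600: 1, 0.73, 0.47, 0.3, 0.17, 0.07, 0.03, 0
q_4 = (l_4 − l_5) / l_4 = (0.17 − 0.07) / 0.17
     = 0.1 / 0.17 = 0.588235… → 0.588

0.588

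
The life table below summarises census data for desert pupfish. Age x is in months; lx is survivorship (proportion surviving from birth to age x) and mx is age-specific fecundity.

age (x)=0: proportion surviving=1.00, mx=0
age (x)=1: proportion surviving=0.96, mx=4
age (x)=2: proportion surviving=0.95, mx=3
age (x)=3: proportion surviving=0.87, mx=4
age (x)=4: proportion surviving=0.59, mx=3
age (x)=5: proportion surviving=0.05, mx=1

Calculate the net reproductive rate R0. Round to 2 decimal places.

lx·mx by age: 0, 3.84, 2.85, 3.48, 1.77, 0.05
R0 = Σ lx·mx = 11.99 → 11.99

11.99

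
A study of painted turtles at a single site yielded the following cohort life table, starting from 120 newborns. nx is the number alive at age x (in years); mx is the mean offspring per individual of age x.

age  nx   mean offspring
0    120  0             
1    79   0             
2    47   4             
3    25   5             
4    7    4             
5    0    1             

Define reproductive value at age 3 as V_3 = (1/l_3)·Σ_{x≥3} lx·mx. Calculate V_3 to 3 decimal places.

lx = nx/n0 = nx/120: 1, 0.65833…, 0.39167…, 0.20833…, 0.05833…, 0
lx·mx for x ≥ 3: 1.041667…, 0.233333…, 0 → sum = 1.275…
V_3 = 1.275… / l_3 = 1.275… / 0.208333… = 6.12… → 6.120

6.120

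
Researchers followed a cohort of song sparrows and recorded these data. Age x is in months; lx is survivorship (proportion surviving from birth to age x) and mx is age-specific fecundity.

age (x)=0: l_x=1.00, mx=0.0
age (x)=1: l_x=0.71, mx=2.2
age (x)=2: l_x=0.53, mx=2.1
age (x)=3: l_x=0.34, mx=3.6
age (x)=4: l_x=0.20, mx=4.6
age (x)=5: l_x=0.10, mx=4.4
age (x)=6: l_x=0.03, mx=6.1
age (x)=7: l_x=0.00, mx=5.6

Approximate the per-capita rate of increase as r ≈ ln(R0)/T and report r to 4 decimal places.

0.6386

R0 = Σ lx·mx = 0 + 1.562 + 1.113 + 1.224 + 0.92 + 0.44 + 0.183 + 0 = 5.442
Σ x·lx·mx = 14.438; T = 14.438/5.442 = 2.65307…
r ≈ ln(R0)/T = ln(5.442)/2.65307… = 0.638561… → 0.6386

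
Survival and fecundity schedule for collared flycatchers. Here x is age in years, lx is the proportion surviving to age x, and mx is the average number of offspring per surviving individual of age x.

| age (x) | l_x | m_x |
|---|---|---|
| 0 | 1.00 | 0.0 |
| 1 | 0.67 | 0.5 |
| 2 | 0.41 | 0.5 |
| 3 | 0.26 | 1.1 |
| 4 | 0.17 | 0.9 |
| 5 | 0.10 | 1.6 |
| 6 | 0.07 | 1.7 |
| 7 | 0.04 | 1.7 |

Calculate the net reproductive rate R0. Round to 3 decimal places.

lx·mx by age: 0, 0.335, 0.205, 0.286, 0.153, 0.16, 0.119, 0.068
R0 = Σ lx·mx = 1.326 → 1.326

1.326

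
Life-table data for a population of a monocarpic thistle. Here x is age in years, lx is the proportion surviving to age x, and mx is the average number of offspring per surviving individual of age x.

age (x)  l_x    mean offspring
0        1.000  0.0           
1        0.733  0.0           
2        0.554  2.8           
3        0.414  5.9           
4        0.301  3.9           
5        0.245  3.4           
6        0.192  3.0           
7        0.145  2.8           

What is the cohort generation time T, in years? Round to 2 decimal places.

3.66

lx·mx: 0, 0, 1.5512, 2.4426, 1.1739, 0.833, 0.576, 0.406 → R0 = 6.9827
x·lx·mx: 0, 0, 3.1024, 7.3278, 4.6956, 4.165, 3.456, 2.842 → Σ = 25.5888
T = 25.5888 / 6.9827 = 3.6646… → 3.66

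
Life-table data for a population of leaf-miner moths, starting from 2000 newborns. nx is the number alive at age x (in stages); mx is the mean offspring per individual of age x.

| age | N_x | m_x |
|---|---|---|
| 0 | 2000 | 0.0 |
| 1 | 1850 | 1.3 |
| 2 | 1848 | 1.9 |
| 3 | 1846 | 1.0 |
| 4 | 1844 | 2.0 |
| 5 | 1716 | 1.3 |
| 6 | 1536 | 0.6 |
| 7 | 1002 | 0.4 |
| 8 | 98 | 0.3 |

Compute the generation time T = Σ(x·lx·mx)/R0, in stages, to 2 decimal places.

lx = nx/n0 = nx/2000: 1, 0.925, 0.924, 0.923, 0.922, 0.858, 0.768, 0.501, 0.049
lx·mx: 0, 1.2025, 1.7556, 0.923, 1.844, 1.1154, 0.4608, 0.2004, 0.0147 → R0 = 7.5164
x·lx·mx: 0, 1.2025, 3.5112, 2.769, 7.376, 5.577, 2.7648, 1.4028, 0.1176 → Σ = 24.7209
T = 24.7209 / 7.5164 = 3.288928… → 3.29

3.29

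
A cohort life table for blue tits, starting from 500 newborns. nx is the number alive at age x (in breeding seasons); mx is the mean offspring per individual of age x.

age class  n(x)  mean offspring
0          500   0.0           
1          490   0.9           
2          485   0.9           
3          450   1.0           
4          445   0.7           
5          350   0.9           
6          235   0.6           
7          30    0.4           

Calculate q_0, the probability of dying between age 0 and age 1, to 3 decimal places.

lx = nx/n0 = nx/500: 1, 0.98, 0.97, 0.9, 0.89, 0.7, 0.47, 0.06
q_0 = (l_0 − l_1) / l_0 = (1 − 0.98) / 1
     = 0.02 / 1 = 0.02 → 0.020

0.020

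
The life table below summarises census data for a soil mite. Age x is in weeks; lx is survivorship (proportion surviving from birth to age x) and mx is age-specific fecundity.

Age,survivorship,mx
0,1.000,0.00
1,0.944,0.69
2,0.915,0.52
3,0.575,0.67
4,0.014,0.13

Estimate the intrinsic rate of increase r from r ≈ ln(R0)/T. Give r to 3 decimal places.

R0 = Σ lx·mx = 0 + 0.65136 + 0.4758 + 0.38525 + 0.00182 = 1.51423
Σ x·lx·mx = 2.76599; T = 2.76599/1.51423 = 1.82666…
r ≈ ln(R0)/T = ln(1.51423)/1.82666… = 0.22714… → 0.227

0.227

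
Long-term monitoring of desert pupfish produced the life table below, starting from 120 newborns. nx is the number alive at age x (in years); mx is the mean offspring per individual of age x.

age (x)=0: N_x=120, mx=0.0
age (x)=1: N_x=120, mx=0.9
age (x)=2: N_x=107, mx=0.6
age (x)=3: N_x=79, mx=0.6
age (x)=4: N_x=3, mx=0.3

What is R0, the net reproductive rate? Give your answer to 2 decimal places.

1.84

lx = nx/n0 = nx/120: 1, 1, 0.89167…, 0.65833…, 0.025
lx·mx by age: 0, 0.9, 0.535…, 0.395…, 0.0075
R0 = Σ lx·mx = 1.8375… → 1.84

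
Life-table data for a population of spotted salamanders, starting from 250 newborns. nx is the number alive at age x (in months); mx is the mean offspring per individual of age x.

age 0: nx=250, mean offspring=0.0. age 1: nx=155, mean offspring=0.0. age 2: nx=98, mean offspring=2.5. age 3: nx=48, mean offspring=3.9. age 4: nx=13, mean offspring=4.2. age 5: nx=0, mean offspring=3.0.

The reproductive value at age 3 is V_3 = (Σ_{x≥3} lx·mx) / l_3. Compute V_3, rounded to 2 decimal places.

5.04

lx = nx/n0 = nx/250: 1, 0.62, 0.392, 0.192, 0.052, 0
lx·mx for x ≥ 3: 0.7488, 0.2184, 0 → sum = 0.9672
V_3 = 0.9672 / l_3 = 0.9672 / 0.192 = 5.0375 → 5.04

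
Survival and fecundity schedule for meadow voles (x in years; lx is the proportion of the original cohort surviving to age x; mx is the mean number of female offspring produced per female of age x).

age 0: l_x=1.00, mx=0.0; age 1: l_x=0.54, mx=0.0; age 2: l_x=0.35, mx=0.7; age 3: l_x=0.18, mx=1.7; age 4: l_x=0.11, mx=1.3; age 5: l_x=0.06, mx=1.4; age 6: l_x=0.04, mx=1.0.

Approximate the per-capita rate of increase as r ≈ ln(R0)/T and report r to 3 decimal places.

-0.062

R0 = Σ lx·mx = 0 + 0 + 0.245 + 0.306 + 0.143 + 0.084 + 0.04 = 0.818
Σ x·lx·mx = 2.64; T = 2.64/0.818 = 3.22738…
r ≈ ln(R0)/T = ln(0.818)/3.22738… = -0.06225… → -0.062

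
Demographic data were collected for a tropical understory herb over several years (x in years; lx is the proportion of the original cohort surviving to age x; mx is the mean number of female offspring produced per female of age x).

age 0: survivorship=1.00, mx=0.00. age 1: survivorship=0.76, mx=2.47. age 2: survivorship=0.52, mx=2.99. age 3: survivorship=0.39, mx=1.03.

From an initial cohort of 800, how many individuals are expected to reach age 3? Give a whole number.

312

Expected survivors = N0 · l_3 = 800 × 0.39 = 312 → 312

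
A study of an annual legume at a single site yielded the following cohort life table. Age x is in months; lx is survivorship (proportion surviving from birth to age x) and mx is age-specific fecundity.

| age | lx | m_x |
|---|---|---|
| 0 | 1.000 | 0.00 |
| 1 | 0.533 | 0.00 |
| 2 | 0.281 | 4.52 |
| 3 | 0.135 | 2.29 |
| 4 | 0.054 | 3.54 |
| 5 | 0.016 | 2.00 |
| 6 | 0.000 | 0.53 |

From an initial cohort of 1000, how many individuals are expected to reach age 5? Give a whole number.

16

Expected survivors = N0 · l_5 = 1000 × 0.016 = 16 → 16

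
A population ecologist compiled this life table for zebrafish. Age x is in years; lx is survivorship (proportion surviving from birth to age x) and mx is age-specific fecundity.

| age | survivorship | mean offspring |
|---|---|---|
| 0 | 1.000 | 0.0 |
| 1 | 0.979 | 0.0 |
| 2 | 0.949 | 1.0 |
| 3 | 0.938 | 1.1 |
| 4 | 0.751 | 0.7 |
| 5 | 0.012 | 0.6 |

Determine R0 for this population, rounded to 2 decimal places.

lx·mx by age: 0, 0, 0.949, 1.0318, 0.5257, 0.0072
R0 = Σ lx·mx = 2.5137 → 2.51

2.51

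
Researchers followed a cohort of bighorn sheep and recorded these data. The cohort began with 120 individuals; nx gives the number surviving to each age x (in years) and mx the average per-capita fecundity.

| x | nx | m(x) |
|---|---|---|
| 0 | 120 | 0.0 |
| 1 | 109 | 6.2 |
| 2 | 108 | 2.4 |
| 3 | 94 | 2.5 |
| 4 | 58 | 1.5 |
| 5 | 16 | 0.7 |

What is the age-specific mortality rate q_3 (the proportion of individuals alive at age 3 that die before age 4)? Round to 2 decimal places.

0.38

lx = nx/n0 = nx/120: 1, 0.90833…, 0.9, 0.78333…, 0.48333…, 0.13333…
q_3 = (l_3 − l_4) / l_3 = (0.783333… − 0.483333…) / 0.783333…
     = 0.3… / 0.783333… = 0.382979… → 0.38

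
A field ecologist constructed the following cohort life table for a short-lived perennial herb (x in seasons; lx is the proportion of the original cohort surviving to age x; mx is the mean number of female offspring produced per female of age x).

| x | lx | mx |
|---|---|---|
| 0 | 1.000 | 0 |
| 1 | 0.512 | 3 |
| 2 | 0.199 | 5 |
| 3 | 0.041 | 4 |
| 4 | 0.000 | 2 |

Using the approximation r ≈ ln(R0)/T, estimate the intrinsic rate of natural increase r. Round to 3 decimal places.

R0 = Σ lx·mx = 0 + 1.536 + 0.995 + 0.164 + 0 = 2.695
Σ x·lx·mx = 4.018; T = 4.018/2.695 = 1.49091…
r ≈ ln(R0)/T = ln(2.695)/1.49091… = 0.66496… → 0.665

0.665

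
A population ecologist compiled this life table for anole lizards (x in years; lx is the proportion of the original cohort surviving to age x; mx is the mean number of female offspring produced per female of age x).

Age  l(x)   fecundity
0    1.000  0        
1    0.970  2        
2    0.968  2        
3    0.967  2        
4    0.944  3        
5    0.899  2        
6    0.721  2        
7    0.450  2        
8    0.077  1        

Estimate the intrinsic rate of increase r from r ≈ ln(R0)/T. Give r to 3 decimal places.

R0 = Σ lx·mx = 0 + 1.94 + 1.936 + 1.934 + 2.832 + 1.798 + 1.442 + 0.9 + 0.077 = 12.859
Σ x·lx·mx = 47.5; T = 47.5/12.859 = 3.69391…
r ≈ ln(R0)/T = ln(12.859)/3.69391… = 0.69142… → 0.691

0.691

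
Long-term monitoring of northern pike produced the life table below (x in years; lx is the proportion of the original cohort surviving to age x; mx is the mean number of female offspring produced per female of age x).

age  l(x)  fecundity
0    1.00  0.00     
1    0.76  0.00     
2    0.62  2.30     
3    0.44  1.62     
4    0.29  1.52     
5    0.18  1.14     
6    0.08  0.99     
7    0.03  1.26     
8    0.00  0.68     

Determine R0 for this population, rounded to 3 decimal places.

2.902

lx·mx by age: 0, 0, 1.426, 0.7128, 0.4408, 0.2052, 0.0792, 0.0378, 0
R0 = Σ lx·mx = 2.9018 → 2.902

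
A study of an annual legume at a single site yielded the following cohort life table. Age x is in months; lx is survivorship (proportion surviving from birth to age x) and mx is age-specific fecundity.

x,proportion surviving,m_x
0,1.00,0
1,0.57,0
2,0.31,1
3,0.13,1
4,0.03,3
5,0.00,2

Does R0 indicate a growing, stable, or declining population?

R0 = Σ lx·mx = 0 + 0 + 0.31 + 0.13 + 0.09 + 0 = 0.53
R0 < 1, so the population is declining.

declining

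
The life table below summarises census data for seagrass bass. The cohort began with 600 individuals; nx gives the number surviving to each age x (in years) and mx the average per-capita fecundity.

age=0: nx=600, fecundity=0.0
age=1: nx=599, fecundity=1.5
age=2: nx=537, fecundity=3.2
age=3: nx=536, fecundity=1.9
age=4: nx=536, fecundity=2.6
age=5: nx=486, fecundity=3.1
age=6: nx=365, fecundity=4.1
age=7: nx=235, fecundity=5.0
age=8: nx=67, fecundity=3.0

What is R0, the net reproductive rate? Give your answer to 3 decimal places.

15.680

lx = nx/n0 = nx/600: 1, 0.99833…, 0.895, 0.89333…, 0.89333…, 0.81, 0.60833…, 0.39167…, 0.11167…
lx·mx by age: 0, 1.4975…, 2.864, 1.697333…, 2.322667…, 2.511, 2.494167…, 1.958333…, 0.335…
R0 = Σ lx·mx = 15.68… → 15.680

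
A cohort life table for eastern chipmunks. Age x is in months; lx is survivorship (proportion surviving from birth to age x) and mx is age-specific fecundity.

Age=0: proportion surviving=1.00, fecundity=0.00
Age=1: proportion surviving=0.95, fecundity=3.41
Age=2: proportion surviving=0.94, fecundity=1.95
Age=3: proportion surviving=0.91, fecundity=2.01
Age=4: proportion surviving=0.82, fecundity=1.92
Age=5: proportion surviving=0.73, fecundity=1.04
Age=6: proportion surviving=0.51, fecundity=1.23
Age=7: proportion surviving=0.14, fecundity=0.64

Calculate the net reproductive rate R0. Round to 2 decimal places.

lx·mx by age: 0, 3.2395, 1.833, 1.8291, 1.5744, 0.7592, 0.6273, 0.0896
R0 = Σ lx·mx = 9.9521 → 9.95

9.95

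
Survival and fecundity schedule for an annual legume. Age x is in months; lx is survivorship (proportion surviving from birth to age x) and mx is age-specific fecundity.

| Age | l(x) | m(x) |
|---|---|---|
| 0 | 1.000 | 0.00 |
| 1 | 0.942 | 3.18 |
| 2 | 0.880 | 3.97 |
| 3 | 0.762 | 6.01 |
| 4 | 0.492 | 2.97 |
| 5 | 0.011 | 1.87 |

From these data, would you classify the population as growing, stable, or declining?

R0 = Σ lx·mx = 0 + 2.99556 + 3.4936 + 4.57962 + 1.46124 + 0.02057 = 12.55059
R0 > 1, so the population is growing.

growing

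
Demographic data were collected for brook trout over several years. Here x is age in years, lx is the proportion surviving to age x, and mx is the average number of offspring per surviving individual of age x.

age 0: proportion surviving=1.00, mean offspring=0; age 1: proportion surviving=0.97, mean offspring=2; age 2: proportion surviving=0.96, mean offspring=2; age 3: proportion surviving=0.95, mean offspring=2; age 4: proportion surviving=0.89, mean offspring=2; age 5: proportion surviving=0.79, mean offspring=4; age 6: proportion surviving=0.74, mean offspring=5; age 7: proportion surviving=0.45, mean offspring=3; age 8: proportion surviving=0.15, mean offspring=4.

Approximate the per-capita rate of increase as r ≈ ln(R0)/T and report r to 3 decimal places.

0.645

R0 = Σ lx·mx = 0 + 1.94 + 1.92 + 1.9 + 1.78 + 3.16 + 3.7 + 1.35 + 0.6 = 16.35
Σ x·lx·mx = 70.85; T = 70.85/16.35 = 4.33333…
r ≈ ln(R0)/T = ln(16.35)/4.33333… = 0.64482… → 0.645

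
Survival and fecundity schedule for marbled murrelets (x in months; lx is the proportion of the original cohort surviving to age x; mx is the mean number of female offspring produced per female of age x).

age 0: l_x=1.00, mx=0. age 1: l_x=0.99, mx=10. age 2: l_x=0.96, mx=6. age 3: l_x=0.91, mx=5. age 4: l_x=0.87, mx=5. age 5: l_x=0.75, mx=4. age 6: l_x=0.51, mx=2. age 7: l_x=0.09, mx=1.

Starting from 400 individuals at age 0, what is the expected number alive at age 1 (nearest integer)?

396

Expected survivors = N0 · l_1 = 400 × 0.99 = 396 → 396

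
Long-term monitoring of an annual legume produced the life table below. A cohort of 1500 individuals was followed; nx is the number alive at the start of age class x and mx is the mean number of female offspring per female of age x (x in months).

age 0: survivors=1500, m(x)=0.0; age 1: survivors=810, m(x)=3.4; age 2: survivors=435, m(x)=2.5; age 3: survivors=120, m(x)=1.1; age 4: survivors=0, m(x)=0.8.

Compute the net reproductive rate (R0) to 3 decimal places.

2.649

lx = nx/n0 = nx/1500: 1, 0.54, 0.29, 0.08, 0
lx·mx by age: 0, 1.836, 0.725, 0.088, 0
R0 = Σ lx·mx = 2.649 → 2.649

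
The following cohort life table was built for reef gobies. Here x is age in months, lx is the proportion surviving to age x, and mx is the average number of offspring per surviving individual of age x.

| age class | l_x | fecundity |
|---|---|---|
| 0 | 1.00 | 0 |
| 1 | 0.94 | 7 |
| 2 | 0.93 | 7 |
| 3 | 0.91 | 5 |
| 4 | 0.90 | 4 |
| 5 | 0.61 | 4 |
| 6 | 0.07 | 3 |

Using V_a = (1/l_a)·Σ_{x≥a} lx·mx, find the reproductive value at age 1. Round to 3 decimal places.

lx·mx for x ≥ 1: 6.58, 6.51, 4.55, 3.6, 2.44, 0.21 → sum = 23.89
V_1 = 23.89 / l_1 = 23.89 / 0.94 = 25.414894… → 25.415

25.415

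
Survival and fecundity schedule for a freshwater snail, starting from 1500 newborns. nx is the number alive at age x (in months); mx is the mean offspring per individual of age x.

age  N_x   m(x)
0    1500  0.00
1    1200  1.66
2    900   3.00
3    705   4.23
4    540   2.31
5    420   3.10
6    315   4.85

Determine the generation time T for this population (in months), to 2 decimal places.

3.15

lx = nx/n0 = nx/1500: 1, 0.8, 0.6, 0.47, 0.36, 0.28, 0.21
lx·mx: 0, 1.328, 1.8, 1.9881, 0.8316, 0.868, 1.0185 → R0 = 7.8342
x·lx·mx: 0, 1.328, 3.6, 5.9643, 3.3264, 4.34, 6.111 → Σ = 24.6697
T = 24.6697 / 7.8342 = 3.148975… → 3.15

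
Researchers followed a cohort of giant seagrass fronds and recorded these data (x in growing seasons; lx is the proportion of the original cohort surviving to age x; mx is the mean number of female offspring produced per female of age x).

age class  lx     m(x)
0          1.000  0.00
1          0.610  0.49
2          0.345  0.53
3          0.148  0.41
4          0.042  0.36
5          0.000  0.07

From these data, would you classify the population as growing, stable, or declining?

declining

R0 = Σ lx·mx = 0 + 0.2989 + 0.18285 + 0.06068 + 0.01512 + 0 = 0.55755
R0 < 1, so the population is declining.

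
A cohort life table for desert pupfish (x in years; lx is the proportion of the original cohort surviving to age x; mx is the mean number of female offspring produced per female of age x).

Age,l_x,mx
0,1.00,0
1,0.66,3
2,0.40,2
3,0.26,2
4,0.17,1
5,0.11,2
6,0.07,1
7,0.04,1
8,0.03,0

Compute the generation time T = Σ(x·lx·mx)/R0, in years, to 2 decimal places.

lx·mx: 0, 1.98, 0.8, 0.52, 0.17, 0.22, 0.07, 0.04, 0 → R0 = 3.8
x·lx·mx: 0, 1.98, 1.6, 1.56, 0.68, 1.1, 0.42, 0.28, 0 → Σ = 7.62
T = 7.62 / 3.8 = 2.005263… → 2.01

2.01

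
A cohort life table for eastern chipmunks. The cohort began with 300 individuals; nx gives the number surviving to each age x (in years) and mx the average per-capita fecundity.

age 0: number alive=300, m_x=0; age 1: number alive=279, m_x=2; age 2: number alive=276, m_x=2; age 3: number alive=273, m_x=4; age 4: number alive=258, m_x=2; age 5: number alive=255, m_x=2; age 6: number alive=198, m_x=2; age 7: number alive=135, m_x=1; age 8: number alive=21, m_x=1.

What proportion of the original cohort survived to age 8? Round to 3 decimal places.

0.070

l_8 = n_8/n_0 = 21/300 = 0.07 → 0.070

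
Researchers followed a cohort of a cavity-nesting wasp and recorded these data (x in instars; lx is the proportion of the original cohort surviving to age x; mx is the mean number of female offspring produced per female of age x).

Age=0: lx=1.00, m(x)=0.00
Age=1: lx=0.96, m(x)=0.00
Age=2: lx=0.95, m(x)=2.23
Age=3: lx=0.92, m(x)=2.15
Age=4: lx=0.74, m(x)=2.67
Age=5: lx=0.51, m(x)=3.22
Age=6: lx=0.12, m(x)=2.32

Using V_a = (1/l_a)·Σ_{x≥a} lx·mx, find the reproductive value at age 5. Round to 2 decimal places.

3.77

lx·mx for x ≥ 5: 1.6422, 0.2784 → sum = 1.9206
V_5 = 1.9206 / l_5 = 1.9206 / 0.51 = 3.765882… → 3.77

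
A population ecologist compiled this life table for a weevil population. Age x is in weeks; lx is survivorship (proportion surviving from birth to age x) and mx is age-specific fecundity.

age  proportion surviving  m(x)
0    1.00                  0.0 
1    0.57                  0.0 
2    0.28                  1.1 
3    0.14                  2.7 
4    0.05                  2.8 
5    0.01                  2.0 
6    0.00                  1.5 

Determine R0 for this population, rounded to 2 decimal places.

0.85

lx·mx by age: 0, 0, 0.308, 0.378, 0.14, 0.02, 0
R0 = Σ lx·mx = 0.846 → 0.85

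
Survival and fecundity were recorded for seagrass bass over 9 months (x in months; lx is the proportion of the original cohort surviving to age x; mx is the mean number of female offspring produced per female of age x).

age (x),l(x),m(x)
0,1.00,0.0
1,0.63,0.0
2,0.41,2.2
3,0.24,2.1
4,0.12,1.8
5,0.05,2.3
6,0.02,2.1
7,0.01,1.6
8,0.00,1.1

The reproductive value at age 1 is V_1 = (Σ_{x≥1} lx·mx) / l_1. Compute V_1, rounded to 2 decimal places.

lx·mx for x ≥ 1: 0, 0.902, 0.504, 0.216, 0.115, 0.042, 0.016, 0 → sum = 1.795
V_1 = 1.795 / l_1 = 1.795 / 0.63 = 2.849206… → 2.85

2.85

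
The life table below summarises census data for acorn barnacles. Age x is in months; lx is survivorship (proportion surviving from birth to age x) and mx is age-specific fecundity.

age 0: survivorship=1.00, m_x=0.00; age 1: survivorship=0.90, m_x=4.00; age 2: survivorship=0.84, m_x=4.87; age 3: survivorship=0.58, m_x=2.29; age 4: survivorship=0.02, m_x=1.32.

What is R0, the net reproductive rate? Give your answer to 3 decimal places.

9.045

lx·mx by age: 0, 3.6, 4.0908, 1.3282, 0.0264
R0 = Σ lx·mx = 9.0454 → 9.045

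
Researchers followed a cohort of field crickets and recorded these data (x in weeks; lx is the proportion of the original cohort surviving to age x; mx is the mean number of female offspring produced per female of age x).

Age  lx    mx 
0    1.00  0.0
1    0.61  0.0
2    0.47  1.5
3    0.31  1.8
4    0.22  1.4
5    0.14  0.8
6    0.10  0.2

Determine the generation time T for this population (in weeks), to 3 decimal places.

lx·mx: 0, 0, 0.705, 0.558, 0.308, 0.112, 0.02 → R0 = 1.703
x·lx·mx: 0, 0, 1.41, 1.674, 1.232, 0.56, 0.12 → Σ = 4.996
T = 4.996 / 1.703 = 2.933647… → 2.934

2.934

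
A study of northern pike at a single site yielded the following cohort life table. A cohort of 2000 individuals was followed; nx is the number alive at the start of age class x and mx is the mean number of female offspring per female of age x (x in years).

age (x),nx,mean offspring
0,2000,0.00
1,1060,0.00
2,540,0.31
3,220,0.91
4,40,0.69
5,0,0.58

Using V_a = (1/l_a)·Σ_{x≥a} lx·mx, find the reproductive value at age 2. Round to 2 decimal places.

lx = nx/n0 = nx/2000: 1, 0.53, 0.27, 0.11, 0.02, 0
lx·mx for x ≥ 2: 0.0837, 0.1001, 0.0138, 0 → sum = 0.1976
V_2 = 0.1976 / l_2 = 0.1976 / 0.27 = 0.731852… → 0.73

0.73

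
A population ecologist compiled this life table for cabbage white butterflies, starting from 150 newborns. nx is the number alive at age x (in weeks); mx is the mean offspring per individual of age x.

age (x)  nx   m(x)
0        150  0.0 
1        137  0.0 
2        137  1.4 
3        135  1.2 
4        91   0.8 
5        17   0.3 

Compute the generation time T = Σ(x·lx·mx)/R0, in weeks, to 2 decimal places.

lx = nx/n0 = nx/150: 1, 0.91333…, 0.91333…, 0.9, 0.60667…, 0.11333…
lx·mx: 0, 0, 1.278667…, 1.08, 0.485333…, 0.034… → R0 = 2.878…
x·lx·mx: 0, 0, 2.557333…, 3.24, 1.941333…, 0.17… → Σ = 7.908667…
T = 7.908667… / 2.878… = 2.747973… → 2.75

2.75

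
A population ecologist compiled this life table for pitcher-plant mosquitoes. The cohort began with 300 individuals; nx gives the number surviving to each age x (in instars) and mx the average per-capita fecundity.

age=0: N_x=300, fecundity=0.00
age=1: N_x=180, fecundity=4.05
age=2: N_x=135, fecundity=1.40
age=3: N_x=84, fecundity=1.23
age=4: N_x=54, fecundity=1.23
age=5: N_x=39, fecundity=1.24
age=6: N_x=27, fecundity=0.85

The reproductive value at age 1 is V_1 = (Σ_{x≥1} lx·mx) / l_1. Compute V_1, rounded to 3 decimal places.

6.439

lx = nx/n0 = nx/300: 1, 0.6, 0.45, 0.28, 0.18, 0.13, 0.09
lx·mx for x ≥ 1: 2.43, 0.63, 0.3444, 0.2214, 0.1612, 0.0765 → sum = 3.8635
V_1 = 3.8635 / l_1 = 3.8635 / 0.6 = 6.439167… → 6.439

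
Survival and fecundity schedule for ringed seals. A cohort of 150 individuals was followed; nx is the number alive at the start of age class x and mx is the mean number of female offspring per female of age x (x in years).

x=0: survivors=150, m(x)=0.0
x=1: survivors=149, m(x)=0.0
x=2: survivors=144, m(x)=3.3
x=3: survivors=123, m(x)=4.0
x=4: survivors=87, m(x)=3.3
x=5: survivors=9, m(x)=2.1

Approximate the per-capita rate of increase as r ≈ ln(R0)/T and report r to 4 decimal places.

0.7421

lx = nx/n0 = nx/150: 1, 0.99333…, 0.96, 0.82, 0.58, 0.06
R0 = Σ lx·mx = 0 + 0 + 3.168 + 3.28 + 1.914 + 0.126 = 8.488…
Σ x·lx·mx = 24.462…; T = 24.462…/8.488… = 2.88195…
r ≈ ln(R0)/T = ln(8.488…)/2.88195… = 0.742085… → 0.7421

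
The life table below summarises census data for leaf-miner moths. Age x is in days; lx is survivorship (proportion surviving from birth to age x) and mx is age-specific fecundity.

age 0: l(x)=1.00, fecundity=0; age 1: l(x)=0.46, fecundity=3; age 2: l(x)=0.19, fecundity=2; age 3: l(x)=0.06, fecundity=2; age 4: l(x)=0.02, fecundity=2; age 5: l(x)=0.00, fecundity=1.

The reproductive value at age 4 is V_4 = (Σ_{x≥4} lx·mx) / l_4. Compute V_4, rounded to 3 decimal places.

2.000

lx·mx for x ≥ 4: 0.04, 0 → sum = 0.04
V_4 = 0.04 / l_4 = 0.04 / 0.02 = 2 → 2.000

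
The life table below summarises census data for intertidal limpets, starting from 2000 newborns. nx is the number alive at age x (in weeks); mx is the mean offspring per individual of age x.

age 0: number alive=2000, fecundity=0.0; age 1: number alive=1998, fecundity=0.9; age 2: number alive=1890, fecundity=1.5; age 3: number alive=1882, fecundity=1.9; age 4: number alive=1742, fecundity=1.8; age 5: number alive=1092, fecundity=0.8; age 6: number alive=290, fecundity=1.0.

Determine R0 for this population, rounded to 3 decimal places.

6.254

lx = nx/n0 = nx/2000: 1, 0.999, 0.945, 0.941, 0.871, 0.546, 0.145
lx·mx by age: 0, 0.8991, 1.4175, 1.7879, 1.5678, 0.4368, 0.145
R0 = Σ lx·mx = 6.2541 → 6.254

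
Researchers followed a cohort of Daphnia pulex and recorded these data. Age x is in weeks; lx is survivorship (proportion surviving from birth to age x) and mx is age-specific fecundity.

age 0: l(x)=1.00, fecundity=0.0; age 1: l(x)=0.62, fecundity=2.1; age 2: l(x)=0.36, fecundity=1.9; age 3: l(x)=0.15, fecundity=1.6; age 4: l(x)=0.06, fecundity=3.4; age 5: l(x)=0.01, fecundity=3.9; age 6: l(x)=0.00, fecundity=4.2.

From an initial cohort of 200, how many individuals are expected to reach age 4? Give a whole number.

12

Expected survivors = N0 · l_4 = 200 × 0.06 = 12 → 12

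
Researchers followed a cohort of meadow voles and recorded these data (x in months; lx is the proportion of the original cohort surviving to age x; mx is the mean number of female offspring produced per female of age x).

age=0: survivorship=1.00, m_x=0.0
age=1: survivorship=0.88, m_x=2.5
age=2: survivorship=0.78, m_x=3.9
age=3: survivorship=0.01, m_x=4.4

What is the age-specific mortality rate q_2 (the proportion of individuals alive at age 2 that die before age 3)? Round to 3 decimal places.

q_2 = (l_2 − l_3) / l_2 = (0.78 − 0.01) / 0.78
     = 0.77 / 0.78 = 0.987179… → 0.987

0.987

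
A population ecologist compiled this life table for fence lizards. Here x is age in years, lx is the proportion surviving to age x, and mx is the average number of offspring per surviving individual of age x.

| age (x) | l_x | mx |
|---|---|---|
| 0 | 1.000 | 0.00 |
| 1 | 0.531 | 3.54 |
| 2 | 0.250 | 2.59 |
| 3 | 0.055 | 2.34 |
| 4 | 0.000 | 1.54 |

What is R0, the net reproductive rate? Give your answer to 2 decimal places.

lx·mx by age: 0, 1.87974, 0.6475, 0.1287, 0
R0 = Σ lx·mx = 2.65594 → 2.66

2.66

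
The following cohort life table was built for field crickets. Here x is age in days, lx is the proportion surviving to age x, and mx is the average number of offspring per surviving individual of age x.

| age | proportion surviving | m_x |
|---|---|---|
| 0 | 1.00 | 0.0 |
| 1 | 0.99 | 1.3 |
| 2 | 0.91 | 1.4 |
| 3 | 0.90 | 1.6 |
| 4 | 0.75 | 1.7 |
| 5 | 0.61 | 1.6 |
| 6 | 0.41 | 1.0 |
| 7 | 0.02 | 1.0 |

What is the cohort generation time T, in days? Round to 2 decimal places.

lx·mx: 0, 1.287, 1.274, 1.44, 1.275, 0.976, 0.41, 0.02 → R0 = 6.682
x·lx·mx: 0, 1.287, 2.548, 4.32, 5.1, 4.88, 2.46, 0.14 → Σ = 20.735
T = 20.735 / 6.682 = 3.103113… → 3.10

3.10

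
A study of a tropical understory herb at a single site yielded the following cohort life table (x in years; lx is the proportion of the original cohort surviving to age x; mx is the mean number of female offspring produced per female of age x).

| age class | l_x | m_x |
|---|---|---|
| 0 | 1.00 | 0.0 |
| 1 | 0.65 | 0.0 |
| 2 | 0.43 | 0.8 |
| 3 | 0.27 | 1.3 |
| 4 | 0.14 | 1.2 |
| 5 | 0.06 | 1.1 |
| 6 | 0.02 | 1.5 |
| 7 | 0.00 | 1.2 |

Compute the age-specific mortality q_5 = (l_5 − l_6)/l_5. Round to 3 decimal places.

0.667

q_5 = (l_5 − l_6) / l_5 = (0.06 − 0.02) / 0.06
     = 0.04 / 0.06 = 0.666667… → 0.667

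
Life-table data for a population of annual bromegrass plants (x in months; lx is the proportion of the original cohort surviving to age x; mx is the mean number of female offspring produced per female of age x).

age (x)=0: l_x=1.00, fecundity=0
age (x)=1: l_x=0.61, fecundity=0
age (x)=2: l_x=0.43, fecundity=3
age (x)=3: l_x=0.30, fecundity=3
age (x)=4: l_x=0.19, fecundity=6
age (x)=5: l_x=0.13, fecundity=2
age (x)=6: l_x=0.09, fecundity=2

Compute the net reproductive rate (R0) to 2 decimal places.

lx·mx by age: 0, 0, 1.29, 0.9, 1.14, 0.26, 0.18
R0 = Σ lx·mx = 3.77 → 3.77

3.77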